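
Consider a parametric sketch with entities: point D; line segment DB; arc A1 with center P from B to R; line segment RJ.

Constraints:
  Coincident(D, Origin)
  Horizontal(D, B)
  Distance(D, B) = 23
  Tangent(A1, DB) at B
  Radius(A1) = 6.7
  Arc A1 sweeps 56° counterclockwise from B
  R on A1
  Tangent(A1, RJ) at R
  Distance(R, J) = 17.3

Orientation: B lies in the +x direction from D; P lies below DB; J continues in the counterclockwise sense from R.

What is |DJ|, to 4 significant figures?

18.96

D is at the origin; D and B share the same y with |DB| = 23.0 and B on the +x side, so B = (23.00, 0.000). Tangency of A1 to DB means the radius PB is perpendicular to DB, so P = B + (0, -6.7) = (23.00, -6.700). On A1, B sits at bearing 90° from P; a 56° counterclockwise sweep puts R at bearing 146°, so R = P + 6.7·(cos 146°, sin 146°) = (17.45, -2.953). Tangency of A1 to RJ means the radius PR is perpendicular to RJ, so RJ runs along (−sin 146°, cos 146°); with |RJ| = 17.3, J = (7.771, -17.30). Then |DJ| = |J − D| = 18.96.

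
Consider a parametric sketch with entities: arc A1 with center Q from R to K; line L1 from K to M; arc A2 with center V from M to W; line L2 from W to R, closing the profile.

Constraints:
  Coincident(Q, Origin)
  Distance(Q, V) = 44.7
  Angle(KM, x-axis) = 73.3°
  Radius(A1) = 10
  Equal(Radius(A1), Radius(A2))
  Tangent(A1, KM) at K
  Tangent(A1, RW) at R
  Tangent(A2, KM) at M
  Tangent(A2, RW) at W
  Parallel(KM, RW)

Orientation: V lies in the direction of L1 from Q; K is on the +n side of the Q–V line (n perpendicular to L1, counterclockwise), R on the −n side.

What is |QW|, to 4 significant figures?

45.80

The slot axis is L1's direction at 73.3°, so u = (cos 73.3°, sin 73.3°) = (0.2874, 0.9578) and n = (−sin 73.3°, cos 73.3°) = (-0.9578, 0.2874). Q is at the origin and V lies 44.7 along u from Q, so V = 44.7·u = (12.85, 42.81). Tangency of A1 to both parallel lines with radius 10.0 puts K and R at Q ± 10.0·n: K = (-9.578, 2.874), R = (9.578, -2.874). Equal radii place M and W the same way about V: M = V + 10.0·n = (3.267, 45.69), W = V − 10.0·n = (22.42, 39.94). Then |QW| = |W − Q| = 45.80.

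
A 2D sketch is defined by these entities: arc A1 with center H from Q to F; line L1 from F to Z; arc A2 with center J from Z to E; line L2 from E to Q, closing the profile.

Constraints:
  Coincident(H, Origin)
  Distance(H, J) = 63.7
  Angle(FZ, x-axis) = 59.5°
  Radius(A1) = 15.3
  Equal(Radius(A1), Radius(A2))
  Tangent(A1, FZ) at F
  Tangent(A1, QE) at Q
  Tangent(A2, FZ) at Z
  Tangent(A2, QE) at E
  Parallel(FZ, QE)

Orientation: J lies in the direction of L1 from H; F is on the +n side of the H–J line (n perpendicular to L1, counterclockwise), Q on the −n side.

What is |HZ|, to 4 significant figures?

65.51

The slot axis is L1's direction at 59.5°, so u = (cos 59.5°, sin 59.5°) = (0.5075, 0.8616) and n = (−sin 59.5°, cos 59.5°) = (-0.8616, 0.5075). H is at the origin and J lies 63.7 along u from H, so J = 63.7·u = (32.33, 54.89). Tangency of A1 to both parallel lines with radius 15.3 puts F and Q at H ± 15.3·n: F = (-13.18, 7.765), Q = (13.18, -7.765). Equal radii place Z and E the same way about J: Z = J + 15.3·n = (19.15, 62.65), E = J − 15.3·n = (45.51, 47.12). Then |HZ| = |Z − H| = 65.51.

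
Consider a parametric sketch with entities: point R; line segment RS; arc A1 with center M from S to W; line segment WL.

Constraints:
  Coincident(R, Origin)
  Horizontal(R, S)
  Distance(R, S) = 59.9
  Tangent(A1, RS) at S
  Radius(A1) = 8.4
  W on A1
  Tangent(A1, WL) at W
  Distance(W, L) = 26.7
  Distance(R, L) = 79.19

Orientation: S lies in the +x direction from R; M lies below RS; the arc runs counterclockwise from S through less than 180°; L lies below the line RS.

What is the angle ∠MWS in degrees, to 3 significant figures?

23.9°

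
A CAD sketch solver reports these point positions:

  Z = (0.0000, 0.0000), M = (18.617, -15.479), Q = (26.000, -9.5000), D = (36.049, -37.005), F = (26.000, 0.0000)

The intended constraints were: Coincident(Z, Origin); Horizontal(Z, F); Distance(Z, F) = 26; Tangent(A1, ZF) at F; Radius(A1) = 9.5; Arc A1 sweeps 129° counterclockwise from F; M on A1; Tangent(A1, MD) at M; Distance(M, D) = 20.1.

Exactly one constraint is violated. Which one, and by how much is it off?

Distance(M, D) = 20.1 — off by 7.60.

Z = (0.00, 0.00) ✓; Z.y = 0.00, F.y = 0.00 ✓; |ZF| = 26.00 ✓; ∠(QF, FZ) = 90.00° ✓; |QF| = 9.500 ✓; bearing(Q→M) − bearing(Q→F) = 129.0° ✓; |QM| = 9.500 ✓; ∠(QM, MD) = 90.00° ✓; |MD| = 27.70 ✗.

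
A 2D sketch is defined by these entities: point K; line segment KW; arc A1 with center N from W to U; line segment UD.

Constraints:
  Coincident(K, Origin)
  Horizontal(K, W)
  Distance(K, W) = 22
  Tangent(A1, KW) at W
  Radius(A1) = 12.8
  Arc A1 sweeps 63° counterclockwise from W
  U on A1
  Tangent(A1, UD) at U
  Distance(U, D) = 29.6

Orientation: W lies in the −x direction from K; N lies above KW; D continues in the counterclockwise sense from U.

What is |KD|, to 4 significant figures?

33.48

K is at the origin; KW is horizontal with |KW| = 22.0 and W on the −x side, so W = (-22.00, 0.000). Tangency of A1 to KW means the radius NW is perpendicular to KW, so N = W + (0, 12.8) = (-22.00, 12.80). On A1, W sits at bearing -90° from N; a 63° counterclockwise sweep puts U at bearing -27°, so U = N + 12.8·(cos -27°, sin -27°) = (-10.60, 6.989). A1 meets UD tangentially, so NU is at right angles to UD, so UD runs along (−sin -27°, cos -27°); with |UD| = 29.6, D = (2.843, 33.36). Then |KD| = |D − K| = 33.48.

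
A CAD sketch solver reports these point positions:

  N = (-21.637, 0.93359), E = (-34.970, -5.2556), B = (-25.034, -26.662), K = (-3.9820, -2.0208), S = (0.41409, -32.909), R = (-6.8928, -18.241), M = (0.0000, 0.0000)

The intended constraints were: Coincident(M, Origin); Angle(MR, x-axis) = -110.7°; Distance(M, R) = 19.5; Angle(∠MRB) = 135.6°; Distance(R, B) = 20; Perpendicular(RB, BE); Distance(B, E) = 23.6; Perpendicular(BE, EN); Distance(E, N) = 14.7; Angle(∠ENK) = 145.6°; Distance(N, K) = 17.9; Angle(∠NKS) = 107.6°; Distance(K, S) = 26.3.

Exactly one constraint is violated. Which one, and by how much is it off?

Distance(K, S) = 26.3 — off by 4.90.

M = (0.00, 0.00) ✓; MR at -110.7° ✓; |MR| = 19.50 ✓; ∠MRB = 135.6° ✓; |RB| = 20.00 ✓; ∠(RB, BE) = 90.00° ✓; |BE| = 23.60 ✓; ∠(BE, EN) = 90.00° ✓; |EN| = 14.70 ✓; ∠ENK = 145.6° ✓; |NK| = 17.90 ✓; ∠NKS = 107.6° ✓; |KS| = 31.20 ✗.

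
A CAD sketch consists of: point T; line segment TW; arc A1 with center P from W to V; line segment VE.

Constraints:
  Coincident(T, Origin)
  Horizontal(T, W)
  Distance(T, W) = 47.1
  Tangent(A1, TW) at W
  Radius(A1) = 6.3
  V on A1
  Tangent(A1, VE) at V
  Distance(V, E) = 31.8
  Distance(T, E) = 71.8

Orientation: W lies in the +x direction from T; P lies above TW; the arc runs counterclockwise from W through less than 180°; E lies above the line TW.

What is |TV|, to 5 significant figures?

53.270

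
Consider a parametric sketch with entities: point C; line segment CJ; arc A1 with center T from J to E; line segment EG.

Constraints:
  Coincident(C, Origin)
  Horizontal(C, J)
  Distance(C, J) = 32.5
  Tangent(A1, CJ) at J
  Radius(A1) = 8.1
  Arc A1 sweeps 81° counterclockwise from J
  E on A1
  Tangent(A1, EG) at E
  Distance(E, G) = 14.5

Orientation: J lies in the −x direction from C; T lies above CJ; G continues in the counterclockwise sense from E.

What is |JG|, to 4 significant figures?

23.51

C is at the origin; C and J share the same y with |CJ| = 32.5 and J on the −x side, so J = (-32.50, 0.000). A1 meets CJ tangentially, so TJ is at right angles to CJ, so T = J + (0, 8.1) = (-32.50, 8.100). On A1, J sits at bearing -90° from T; an 81° counterclockwise sweep puts E at bearing -9°, so E = T + 8.1·(cos -9°, sin -9°) = (-24.50, 6.833). Tangency of A1 to EG means the radius TE is perpendicular to EG, so EG runs along (−sin -9°, cos -9°); with |EG| = 14.5, G = (-22.23, 21.15). Then |JG| = |G − J| = 23.51.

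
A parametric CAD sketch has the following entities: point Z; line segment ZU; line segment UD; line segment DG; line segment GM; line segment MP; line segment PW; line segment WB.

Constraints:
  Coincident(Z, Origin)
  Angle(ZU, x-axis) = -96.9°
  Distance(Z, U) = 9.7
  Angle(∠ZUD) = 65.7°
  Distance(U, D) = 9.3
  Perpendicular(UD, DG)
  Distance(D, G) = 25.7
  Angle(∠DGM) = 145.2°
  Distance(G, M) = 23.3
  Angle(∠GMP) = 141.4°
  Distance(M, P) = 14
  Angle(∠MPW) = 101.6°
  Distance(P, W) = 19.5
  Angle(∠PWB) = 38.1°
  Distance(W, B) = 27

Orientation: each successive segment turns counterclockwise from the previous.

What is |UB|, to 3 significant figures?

42.5

∠MPW = 101.6° gives PW at -101° from the x-axis; with |PW| = 19.5, W = (-36.0, 12.6). ∠PWB = 38.1° gives WB at 41.1° from the x-axis; with |WB| = 27.0, B = (-15.7, 30.4). Then |UB| = |B − U| = 42.5.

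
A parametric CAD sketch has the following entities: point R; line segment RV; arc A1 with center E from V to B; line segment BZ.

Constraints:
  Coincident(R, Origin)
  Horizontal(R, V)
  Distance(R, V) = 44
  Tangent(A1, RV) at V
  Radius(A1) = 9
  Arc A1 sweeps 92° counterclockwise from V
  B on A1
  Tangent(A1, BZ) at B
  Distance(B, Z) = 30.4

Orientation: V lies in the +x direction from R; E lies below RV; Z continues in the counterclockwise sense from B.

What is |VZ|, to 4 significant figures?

40.48

R is at the origin; RV is horizontal with |RV| = 44.0 and V on the +x side, so V = (44.00, 0.000). A1 meets RV tangentially, so EV is at right angles to RV, so E = V + (0, -9) = (44.00, -9.000). On A1, V sits at bearing 90° from E; a 92° counterclockwise sweep puts B at bearing 182°, so B = E + 9.0·(cos 182°, sin 182°) = (35.01, -9.314). The tangent condition forces EB to be normal to BZ, so BZ runs along (−sin 182°, cos 182°); with |BZ| = 30.4, Z = (36.07, -39.70). Then |VZ| = |Z − V| = 40.48.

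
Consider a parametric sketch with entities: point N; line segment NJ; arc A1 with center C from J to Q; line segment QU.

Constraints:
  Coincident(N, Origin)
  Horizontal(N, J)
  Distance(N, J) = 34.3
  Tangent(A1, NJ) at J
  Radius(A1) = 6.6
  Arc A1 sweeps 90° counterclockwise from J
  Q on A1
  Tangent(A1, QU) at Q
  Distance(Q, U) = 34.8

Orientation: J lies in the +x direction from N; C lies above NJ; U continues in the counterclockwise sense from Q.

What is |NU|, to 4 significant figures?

58.20

N is at the origin; N and J share the same y with |NJ| = 34.3 and J on the +x side, so J = (34.30, 0.000). Tangency of A1 to NJ means the radius CJ is perpendicular to NJ, so C = J + (0, 6.6) = (34.30, 6.600). On A1, J sits at bearing -90° from C; a 90° counterclockwise sweep puts Q at bearing 0°, so Q = C + 6.6·(cos 0°, sin 0°) = (40.90, 6.600). The tangent condition forces CQ to be normal to QU, so QU runs along (−sin 0°, cos 0°); with |QU| = 34.8, U = (40.90, 41.40). Then |NU| = |U − N| = 58.20.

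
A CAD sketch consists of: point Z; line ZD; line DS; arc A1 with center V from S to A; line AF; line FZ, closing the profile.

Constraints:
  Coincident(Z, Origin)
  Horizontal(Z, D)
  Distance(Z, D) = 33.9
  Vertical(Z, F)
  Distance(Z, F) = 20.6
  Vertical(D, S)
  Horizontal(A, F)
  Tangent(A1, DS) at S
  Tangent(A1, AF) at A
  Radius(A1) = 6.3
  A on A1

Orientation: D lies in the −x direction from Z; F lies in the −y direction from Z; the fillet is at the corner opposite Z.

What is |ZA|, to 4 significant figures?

34.44

Z is at the origin; Z and D share the same y with |ZD| = 33.9 and D on the −x side, so D = (-33.90, 0.000). Z and F share the same x with |ZF| = 20.6 and F on the −y side, so F = (0.000, -20.60). The virtual corner opposite Z is at (-33.90, -20.60). Since A1 is tangent to DS there, VS ⟂ DS and A1 meets AF tangentially, so VA is at right angles to AF, with radius 6.3, so the center V sits 6.3 in from both sides at V = (-27.60, -14.30). That places the tangent points at S = (-33.90, -14.30) on DS and A = (-27.60, -20.60) on AF. Then |ZA| = |A − Z| = 34.44.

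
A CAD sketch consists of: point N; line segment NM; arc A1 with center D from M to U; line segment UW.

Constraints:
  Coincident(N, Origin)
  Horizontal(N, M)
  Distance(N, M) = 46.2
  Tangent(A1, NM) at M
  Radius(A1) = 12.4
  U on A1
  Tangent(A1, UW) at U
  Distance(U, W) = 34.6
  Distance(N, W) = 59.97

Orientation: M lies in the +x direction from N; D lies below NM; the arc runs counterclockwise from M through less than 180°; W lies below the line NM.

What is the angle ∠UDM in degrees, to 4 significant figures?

94.00°

Checks: |DU| = 12.40 ✓; ∠(DU, UW) = 90.00° ✓; |UW| = 34.60 ✓; |NW| = 59.97 ✓.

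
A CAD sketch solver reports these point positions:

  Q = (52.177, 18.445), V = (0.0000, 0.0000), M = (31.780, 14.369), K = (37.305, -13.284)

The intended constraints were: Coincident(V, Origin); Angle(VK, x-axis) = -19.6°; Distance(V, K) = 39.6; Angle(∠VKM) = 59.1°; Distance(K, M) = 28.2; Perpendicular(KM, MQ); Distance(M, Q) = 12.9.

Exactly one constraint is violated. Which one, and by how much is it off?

Distance(M, Q) = 12.9 — off by 7.90.

V = (0.00, 0.00) ✓; VK at -19.60° ✓; |VK| = 39.60 ✓; ∠VKM = 59.10° ✓; |KM| = 28.20 ✓; ∠(KM, MQ) = 90.00° ✓; |MQ| = 20.80 ✗.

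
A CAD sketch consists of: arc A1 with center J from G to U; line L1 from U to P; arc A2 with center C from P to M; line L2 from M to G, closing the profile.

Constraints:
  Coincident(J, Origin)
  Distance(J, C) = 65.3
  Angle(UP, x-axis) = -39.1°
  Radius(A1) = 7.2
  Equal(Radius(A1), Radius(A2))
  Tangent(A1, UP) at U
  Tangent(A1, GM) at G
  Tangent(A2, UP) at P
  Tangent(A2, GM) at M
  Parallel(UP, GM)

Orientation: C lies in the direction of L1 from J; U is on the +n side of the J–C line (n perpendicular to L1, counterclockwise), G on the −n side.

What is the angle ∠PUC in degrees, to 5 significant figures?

6.2920°

Tangency of A1 to both parallel lines with radius 7.2 puts U and G at J ± 7.2·n: U = (4.5409, 5.5875), G = (-4.5409, -5.5875). Equal radii place P and M the same way about C: P = C + 7.2·n = (55.217, -35.596), M = C − 7.2·n = (46.135, -46.771). Then cos ∠PUC = UP·UC / (|UP||UC|), giving 6.2920°.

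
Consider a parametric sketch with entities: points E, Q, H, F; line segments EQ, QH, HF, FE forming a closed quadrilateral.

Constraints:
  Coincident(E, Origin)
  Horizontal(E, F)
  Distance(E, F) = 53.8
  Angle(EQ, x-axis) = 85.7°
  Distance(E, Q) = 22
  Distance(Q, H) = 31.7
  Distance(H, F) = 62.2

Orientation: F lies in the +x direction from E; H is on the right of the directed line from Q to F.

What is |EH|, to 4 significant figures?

11.42

E is at the origin; E and F share the same y with |EF| = 53.8 and F in +x, so F = (53.8, 0). EQ runs at 85.7° with |EQ| = 22.0, so Q = (1.650, 21.94). H is determined by |QH| = 31.7 and |HF| = 62.2 together: it lies at the intersection of circle(Q, 31.7) and circle(F, 62.2). With |QF| = 56.58, the foot of the radical line on QF is 2.978 from Q and the perpendicular offset is √(31.7² − 2.978²) = 31.56. Taking the right-of-QF solution: H = (-7.843, -8.307).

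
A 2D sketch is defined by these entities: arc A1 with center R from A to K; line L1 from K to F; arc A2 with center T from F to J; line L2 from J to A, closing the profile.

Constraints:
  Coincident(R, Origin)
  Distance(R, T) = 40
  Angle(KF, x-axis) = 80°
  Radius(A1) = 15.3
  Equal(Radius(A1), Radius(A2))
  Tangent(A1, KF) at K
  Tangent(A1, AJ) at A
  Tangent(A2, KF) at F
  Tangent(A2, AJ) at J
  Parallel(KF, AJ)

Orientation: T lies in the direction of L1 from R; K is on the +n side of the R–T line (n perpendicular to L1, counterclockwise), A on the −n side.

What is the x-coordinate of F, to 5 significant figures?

-8.1216

The slot axis is L1's direction at 80.0°, so u = (cos 80.0°, sin 80.0°) = (0.17365, 0.98481) and n = (−sin 80.0°, cos 80.0°) = (-0.98481, 0.17365). R is at the origin and T lies 40.0 along u from R, so T = 40.0·u = (6.9459, 39.392). Tangency of A1 to both parallel lines with radius 15.3 puts K and A at R ± 15.3·n: K = (-15.068, 2.6568), A = (15.068, -2.6568). Equal radii place F and J the same way about T: F = T + 15.3·n = (-8.1216, 42.049), J = T − 15.3·n = (22.013, 36.735). So F.x = -8.1216.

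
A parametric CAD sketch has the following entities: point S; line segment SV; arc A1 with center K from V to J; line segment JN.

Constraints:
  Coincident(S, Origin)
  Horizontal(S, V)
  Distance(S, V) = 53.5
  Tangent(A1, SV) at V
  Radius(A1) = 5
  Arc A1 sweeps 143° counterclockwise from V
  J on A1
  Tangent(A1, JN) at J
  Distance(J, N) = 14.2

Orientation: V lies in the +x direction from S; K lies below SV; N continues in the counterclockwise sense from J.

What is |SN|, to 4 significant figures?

64.27

S is at the origin; SV is horizontal with |SV| = 53.5 and V on the +x side, so V = (53.50, 0.000). A1 meets SV tangentially, so KV is at right angles to SV, so K = V + (0, -5) = (53.50, -5.000). On A1, V sits at bearing 90° from K; a 143° counterclockwise sweep puts J at bearing 233°, so J = K + 5.0·(cos 233°, sin 233°) = (50.49, -8.993). Since A1 is tangent to JN there, KJ ⟂ JN, so JN runs along (−sin 233°, cos 233°); with |JN| = 14.2, N = (61.83, -17.54). Then |SN| = |N − S| = 64.27.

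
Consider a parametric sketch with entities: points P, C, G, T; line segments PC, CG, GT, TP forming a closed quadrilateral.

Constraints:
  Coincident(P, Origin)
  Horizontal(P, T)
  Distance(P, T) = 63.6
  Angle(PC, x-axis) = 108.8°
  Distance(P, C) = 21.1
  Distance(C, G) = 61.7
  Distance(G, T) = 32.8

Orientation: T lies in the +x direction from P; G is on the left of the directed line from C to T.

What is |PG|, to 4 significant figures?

62.29

P is at the origin; PT is horizontal with |PT| = 63.6 and T in +x, so T = (63.6, 0). PC runs at 108.8° with |PC| = 21.1, so C = (-6.800, 19.97). G is determined by |CG| = 61.7 and |GT| = 32.8 together: it lies at the intersection of circle(C, 61.7) and circle(T, 32.8). With |CT| = 73.18, the foot of the radical line on CT is 55.25 from C and the perpendicular offset is √(61.7² − 55.25²) = 27.47. Taking the left-of-CT solution: G = (53.85, 31.32).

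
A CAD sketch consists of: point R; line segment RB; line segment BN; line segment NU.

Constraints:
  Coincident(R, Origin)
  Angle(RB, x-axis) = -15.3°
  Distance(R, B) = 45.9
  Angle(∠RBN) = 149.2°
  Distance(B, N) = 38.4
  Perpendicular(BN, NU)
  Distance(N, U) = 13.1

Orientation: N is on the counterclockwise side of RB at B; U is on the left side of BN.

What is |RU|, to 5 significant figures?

78.518

∠RBN = 149.2°, so BN runs at -15.3° + (180° − 149.2°) = 15.500° from the x-axis; with |BN| = 38.4, N = B + 38.4·(cos 15.500°, sin 15.500°) = (81.277, -1.8498). The perpendicularity gives NU at right angles to BN; with |NU| = 13.1 on the left of BN, U = N + 13.1·(-0.26724, 0.96363) = (77.776, 10.774). Then |RU| = |U − R| = 78.518.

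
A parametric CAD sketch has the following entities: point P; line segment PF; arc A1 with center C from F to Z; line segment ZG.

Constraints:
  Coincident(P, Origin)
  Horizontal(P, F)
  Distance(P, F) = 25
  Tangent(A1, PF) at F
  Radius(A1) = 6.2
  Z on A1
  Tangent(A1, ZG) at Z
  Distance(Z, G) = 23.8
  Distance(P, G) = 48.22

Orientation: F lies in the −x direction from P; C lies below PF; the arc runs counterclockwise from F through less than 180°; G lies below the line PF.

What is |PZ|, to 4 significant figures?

30.65

P is at the origin; PF is horizontal with |PF| = 25.0 and F on the −x side, so F = (-25.00, 0.000). Since A1 is tangent to PF there, CF ⟂ PF, so C = F + (0, -6.2) = (-25.00, -6.200). Since CZ ⟂ ZG (tangency), |CG| = √(6.2² + 23.8²) = 24.59 regardless of where Z sits on A1. So G lies on both circle(P, 48.22) and circle(C, 24.59); the below-PF intersection is G = (-41.65, -24.30). Z is the foot of the tangent from G: Z = (-30.47, -3.289).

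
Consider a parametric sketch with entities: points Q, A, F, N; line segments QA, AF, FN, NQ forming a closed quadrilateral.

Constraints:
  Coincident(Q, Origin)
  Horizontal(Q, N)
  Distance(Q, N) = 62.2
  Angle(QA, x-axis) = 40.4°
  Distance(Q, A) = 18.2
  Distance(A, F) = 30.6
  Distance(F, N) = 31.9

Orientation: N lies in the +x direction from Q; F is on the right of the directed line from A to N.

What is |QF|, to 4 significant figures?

34.98

Checks: |AF| = 30.60 ✓; |FN| = 31.90 ✓.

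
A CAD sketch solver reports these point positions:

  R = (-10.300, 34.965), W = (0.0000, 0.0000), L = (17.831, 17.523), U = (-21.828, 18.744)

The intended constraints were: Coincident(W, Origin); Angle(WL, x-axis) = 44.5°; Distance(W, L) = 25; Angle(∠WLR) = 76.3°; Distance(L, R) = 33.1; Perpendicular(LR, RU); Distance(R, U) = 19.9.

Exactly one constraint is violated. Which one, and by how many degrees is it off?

Perpendicular(LR, RU) — off by 3.60°.

W = (0.00, 0.00) ✓; WL at 44.50° ✓; |WL| = 25.00 ✓; ∠WLR = 76.30° ✓; |LR| = 33.10 ✓; ∠(LR, RU) = 86.40° ✗; |RU| = 19.90 ✓.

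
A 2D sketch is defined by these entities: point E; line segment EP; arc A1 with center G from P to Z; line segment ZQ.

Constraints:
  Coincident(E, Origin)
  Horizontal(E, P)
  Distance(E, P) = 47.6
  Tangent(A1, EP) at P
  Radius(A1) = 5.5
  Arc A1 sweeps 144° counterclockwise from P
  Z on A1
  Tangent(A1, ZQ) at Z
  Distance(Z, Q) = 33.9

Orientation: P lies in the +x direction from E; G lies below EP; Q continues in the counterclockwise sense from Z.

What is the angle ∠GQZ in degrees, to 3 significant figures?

9.22°

On A1, P sits at bearing 90° from G; a 144° counterclockwise sweep puts Z at bearing 234°, so Z = G + 5.5·(cos 234°, sin 234°) = (44.4, -9.95). Tangency of A1 to ZQ means the radius GZ is perpendicular to ZQ, so ZQ runs along (−sin 234°, cos 234°); with |ZQ| = 33.9, Q = (71.8, -29.9). Then cos ∠GQZ = QG·QZ / (|QG||QZ|), giving 9.22°.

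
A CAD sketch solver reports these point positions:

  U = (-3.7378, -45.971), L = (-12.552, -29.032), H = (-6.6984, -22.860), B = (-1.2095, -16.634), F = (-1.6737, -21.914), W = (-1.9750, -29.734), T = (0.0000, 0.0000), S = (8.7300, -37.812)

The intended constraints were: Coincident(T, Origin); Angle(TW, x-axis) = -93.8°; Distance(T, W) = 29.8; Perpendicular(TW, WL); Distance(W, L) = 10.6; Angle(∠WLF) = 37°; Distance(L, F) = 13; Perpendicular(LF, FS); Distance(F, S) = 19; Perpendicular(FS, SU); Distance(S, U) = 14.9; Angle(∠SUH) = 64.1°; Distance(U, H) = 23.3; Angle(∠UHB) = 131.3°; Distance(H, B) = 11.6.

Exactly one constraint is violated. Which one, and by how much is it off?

Distance(H, B) = 11.6 — off by 3.30.

T = (0.00, 0.00) ✓; TW at -93.80° ✓; |TW| = 29.80 ✓; ∠(TW, WL) = 90.00° ✓; |WL| = 10.60 ✓; ∠WLF = 37.00° ✓; |LF| = 13.00 ✓; ∠(LF, FS) = 90.00° ✓; |FS| = 19.00 ✓; ∠(FS, SU) = 90.00° ✓; |SU| = 14.90 ✓; ∠SUH = 64.10° ✓; |UH| = 23.30 ✓; ∠UHB = 131.3° ✓; |HB| = 8.300 ✗.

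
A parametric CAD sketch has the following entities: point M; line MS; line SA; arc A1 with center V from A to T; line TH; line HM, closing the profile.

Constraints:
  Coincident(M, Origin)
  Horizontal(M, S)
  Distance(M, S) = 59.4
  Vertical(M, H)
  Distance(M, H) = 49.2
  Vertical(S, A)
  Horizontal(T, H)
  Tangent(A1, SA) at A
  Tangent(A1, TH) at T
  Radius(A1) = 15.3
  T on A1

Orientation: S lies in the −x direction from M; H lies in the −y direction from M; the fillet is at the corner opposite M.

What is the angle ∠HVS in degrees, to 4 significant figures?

133.4°

M is at the origin; M and S share the same y with |MS| = 59.4 and S on the −x side, so S = (-59.40, 0.000). MH is vertical with |MH| = 49.2 and H on the −y side, so H = (0.000, -49.20). The virtual corner opposite M is at (-59.40, -49.20). Tangency of A1 to SA means the radius VA is perpendicular to SA and since A1 is tangent to TH there, VT ⟂ TH, with radius 15.3, so the center V sits 15.3 in from both sides at V = (-44.10, -33.90). Then cos ∠HVS = VH·VS / (|VH||VS|), giving 133.4°.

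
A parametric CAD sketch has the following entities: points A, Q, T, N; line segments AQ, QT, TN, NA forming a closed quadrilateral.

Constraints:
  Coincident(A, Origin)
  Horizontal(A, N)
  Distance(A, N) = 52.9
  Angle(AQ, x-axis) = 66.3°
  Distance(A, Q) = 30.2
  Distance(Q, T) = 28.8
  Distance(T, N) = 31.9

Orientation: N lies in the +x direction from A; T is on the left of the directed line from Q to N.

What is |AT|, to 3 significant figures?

50.4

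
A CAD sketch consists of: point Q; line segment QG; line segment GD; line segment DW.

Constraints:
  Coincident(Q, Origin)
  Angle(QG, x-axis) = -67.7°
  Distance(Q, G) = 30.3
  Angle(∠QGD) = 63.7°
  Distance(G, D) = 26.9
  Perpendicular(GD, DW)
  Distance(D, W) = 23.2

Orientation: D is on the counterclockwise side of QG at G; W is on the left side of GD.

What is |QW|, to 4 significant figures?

14.05

Q is at the origin; QG runs at -67.7° with length 30.3, so G = 30.3·(cos -67.7°, sin -67.7°) = (11.50, -28.03). ∠QGD = 63.7°, so GD runs at -67.7° + (180° − 63.7°) = 48.60° from the x-axis; with |GD| = 26.9, D = G + 26.9·(cos 48.60°, sin 48.60°) = (29.29, -7.856). The perpendicularity gives DW at right angles to GD; with |DW| = 23.2 on the left of GD, W = D + 23.2·(-0.7501, 0.6613) = (11.88, 7.487). Then |QW| = |W − Q| = 14.05.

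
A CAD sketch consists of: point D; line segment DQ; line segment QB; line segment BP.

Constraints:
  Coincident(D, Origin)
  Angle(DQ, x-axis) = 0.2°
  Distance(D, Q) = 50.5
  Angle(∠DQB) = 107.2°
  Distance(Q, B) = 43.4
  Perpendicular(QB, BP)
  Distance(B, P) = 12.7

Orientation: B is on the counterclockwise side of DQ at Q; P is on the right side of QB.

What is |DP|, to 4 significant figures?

84.36

∠DQB = 107.2°, so QB runs at 0.2° + (180° − 107.2°) = 73.00° from the x-axis; with |QB| = 43.4, B = Q + 43.4·(cos 73.00°, sin 73.00°) = (63.19, 41.68). The perpendicularity gives BP at right angles to QB; with |BP| = 12.7 on the right of QB, P = B + 12.7·(0.9563, -0.2924) = (75.33, 37.97). Then |DP| = |P − D| = 84.36.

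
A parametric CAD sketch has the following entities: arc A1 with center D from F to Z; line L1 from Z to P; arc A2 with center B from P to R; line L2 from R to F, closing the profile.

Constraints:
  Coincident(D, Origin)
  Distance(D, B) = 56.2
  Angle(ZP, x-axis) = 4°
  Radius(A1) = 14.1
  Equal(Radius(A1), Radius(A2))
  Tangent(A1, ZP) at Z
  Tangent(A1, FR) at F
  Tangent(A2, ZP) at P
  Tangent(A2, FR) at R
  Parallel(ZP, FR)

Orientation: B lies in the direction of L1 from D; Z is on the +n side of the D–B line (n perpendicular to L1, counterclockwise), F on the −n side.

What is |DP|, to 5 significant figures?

57.942

The slot axis is L1's direction at 4.0°, so u = (cos 4.0°, sin 4.0°) = (0.99756, 0.069756) and n = (−sin 4.0°, cos 4.0°) = (-0.069756, 0.99756). D is at the origin and B lies 56.2 along u from D, so B = 56.2·u = (56.063, 3.9203). Tangency of A1 to both parallel lines with radius 14.1 puts Z and F at D ± 14.1·n: Z = (-0.98357, 14.066), F = (0.98357, -14.066). Equal radii place P and R the same way about B: P = B + 14.1·n = (55.080, 17.986), R = B − 14.1·n = (57.047, -10.145). Then |DP| = |P − D| = 57.942.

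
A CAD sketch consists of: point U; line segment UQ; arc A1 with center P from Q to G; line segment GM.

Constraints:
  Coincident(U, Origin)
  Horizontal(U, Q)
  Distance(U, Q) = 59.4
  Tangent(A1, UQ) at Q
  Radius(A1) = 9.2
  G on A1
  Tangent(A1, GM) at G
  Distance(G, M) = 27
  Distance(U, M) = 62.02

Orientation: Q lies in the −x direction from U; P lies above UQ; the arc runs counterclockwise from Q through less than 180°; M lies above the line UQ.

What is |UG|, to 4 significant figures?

51.04

Checks: |PG| = 9.200 ✓; ∠(PG, GM) = 90.00° ✓; |GM| = 27.00 ✓; |UM| = 62.02 ✓.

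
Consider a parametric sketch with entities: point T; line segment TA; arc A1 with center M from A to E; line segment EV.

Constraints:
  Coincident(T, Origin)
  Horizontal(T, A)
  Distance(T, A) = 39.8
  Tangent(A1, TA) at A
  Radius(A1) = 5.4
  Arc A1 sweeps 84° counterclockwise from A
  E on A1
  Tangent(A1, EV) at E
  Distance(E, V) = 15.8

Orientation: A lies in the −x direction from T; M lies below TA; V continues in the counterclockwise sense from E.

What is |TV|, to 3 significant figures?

51.1

On A1, A sits at bearing 90° from M; an 84° counterclockwise sweep puts E at bearing 174°, so E = M + 5.4·(cos 174°, sin 174°) = (-45.2, -4.84). Tangency of A1 to EV means the radius ME is perpendicular to EV, so EV runs along (−sin 174°, cos 174°); with |EV| = 15.8, V = (-46.8, -20.5). Then |TV| = |V − T| = 51.1.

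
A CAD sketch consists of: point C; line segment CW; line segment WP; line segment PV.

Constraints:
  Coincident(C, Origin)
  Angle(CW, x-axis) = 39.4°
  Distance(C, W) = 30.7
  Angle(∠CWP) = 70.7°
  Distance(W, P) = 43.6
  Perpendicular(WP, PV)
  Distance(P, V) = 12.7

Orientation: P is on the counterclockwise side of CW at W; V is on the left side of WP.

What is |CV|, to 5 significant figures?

37.202

∠CWP = 70.7°, so WP runs at 39.4° + (180° − 70.7°) = 148.70° from the x-axis; with |WP| = 43.6, P = W + 43.6·(cos 148.70°, sin 148.70°) = (-13.531, 42.137). The perpendicularity gives PV at right angles to WP; with |PV| = 12.7 on the left of WP, V = P + 12.7·(-0.51952, -0.85446) = (-20.129, 31.286). Then |CV| = |V − C| = 37.202.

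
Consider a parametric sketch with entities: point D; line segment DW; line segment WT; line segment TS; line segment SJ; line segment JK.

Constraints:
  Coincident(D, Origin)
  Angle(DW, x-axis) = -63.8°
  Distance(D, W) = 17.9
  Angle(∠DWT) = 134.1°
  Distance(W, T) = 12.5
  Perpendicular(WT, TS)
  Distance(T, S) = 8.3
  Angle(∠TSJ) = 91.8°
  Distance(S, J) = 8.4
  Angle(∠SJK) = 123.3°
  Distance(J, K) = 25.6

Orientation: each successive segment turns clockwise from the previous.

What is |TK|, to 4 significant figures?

26.22

D is at the origin; DW runs at -63.8° with length 17.9, so W = (7.903, -16.06). ∠DWT = 134.1° gives WT at -109.7° from the x-axis; with |WT| = 12.5, T = (3.689, -27.83). WT ⟂ TS, so TS runs at 160.3°; with |TS| = 8.3, S = (-4.125, -25.03). ∠TSJ = 91.8° gives SJ at 72.10° from the x-axis; with |SJ| = 8.4, J = (-1.543, -17.04). ∠SJK = 123.3° gives JK at 15.40° from the x-axis; with |JK| = 25.6, K = (23.14, -10.24). Then |TK| = |K − T| = 26.22.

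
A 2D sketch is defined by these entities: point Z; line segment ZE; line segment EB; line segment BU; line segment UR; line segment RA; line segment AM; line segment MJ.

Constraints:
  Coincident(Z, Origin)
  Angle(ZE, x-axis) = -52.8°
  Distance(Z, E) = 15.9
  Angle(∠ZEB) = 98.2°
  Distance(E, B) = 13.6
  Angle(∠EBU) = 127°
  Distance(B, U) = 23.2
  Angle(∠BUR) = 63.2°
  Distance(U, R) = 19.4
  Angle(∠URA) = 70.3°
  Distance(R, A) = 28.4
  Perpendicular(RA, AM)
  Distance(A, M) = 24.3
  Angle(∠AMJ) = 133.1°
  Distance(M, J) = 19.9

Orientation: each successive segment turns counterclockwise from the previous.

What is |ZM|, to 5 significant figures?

43.215

∠URA = 70.3° gives RA at -51.500° from the x-axis; with |RA| = 28.4, A = (24.051, -11.575). RA is perpendicular to AM, so AM runs at 38.500°; with |AM| = 24.3, M = (43.069, 3.5519). Then |ZM| = |M − Z| = 43.215.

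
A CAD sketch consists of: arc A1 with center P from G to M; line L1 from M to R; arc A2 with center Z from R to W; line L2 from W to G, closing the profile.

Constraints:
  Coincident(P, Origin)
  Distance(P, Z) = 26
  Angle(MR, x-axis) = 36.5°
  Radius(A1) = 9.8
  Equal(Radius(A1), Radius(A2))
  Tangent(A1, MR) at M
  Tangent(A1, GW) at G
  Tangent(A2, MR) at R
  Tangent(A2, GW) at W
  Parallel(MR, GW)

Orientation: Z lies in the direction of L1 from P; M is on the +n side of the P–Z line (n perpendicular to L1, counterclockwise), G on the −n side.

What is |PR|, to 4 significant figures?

27.79

The slot axis is L1's direction at 36.5°, so u = (cos 36.5°, sin 36.5°) = (0.8039, 0.5948) and n = (−sin 36.5°, cos 36.5°) = (-0.5948, 0.8039). P is at the origin and Z lies 26.0 along u from P, so Z = 26.0·u = (20.90, 15.47). Tangency of A1 to both parallel lines with radius 9.8 puts M and G at P ± 9.8·n: M = (-5.829, 7.878), G = (5.829, -7.878). Equal radii place R and W the same way about Z: R = Z + 9.8·n = (15.07, 23.34), W = Z − 9.8·n = (26.73, 7.588). Then |PR| = |R − P| = 27.79.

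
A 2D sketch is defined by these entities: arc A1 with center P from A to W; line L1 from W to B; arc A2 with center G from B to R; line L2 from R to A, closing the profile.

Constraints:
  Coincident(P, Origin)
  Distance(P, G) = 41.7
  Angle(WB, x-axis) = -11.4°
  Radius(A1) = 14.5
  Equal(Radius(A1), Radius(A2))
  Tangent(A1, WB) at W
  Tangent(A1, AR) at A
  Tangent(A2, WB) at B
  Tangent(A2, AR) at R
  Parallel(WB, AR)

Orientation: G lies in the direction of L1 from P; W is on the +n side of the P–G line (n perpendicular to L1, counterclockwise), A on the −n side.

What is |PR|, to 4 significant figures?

44.15

The slot axis is L1's direction at -11.4°, so u = (cos -11.4°, sin -11.4°) = (0.9803, -0.1977) and n = (−sin -11.4°, cos -11.4°) = (0.1977, 0.9803). P is at the origin and G lies 41.7 along u from P, so G = 41.7·u = (40.88, -8.242). Tangency of A1 to both parallel lines with radius 14.5 puts W and A at P ± 14.5·n: W = (2.866, 14.21), A = (-2.866, -14.21). Equal radii place B and R the same way about G: B = G + 14.5·n = (43.74, 5.972), R = G − 14.5·n = (38.01, -22.46). Then |PR| = |R − P| = 44.15.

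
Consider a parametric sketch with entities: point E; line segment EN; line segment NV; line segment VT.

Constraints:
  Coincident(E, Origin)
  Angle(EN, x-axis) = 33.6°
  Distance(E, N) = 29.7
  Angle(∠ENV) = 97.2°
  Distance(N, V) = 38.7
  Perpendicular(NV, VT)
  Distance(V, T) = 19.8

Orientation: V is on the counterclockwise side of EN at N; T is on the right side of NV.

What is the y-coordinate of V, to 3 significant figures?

51.1

E is at the origin; EN runs at 33.6° with length 29.7, so N = 29.7·(cos 33.6°, sin 33.6°) = (24.7, 16.4). ∠ENV = 97.2°, so NV runs at 33.6° + (180° − 97.2°) = 116° from the x-axis; with |NV| = 38.7, V = N + 38.7·(cos 116°, sin 116°) = (7.53, 51.1). So V.y = 51.1.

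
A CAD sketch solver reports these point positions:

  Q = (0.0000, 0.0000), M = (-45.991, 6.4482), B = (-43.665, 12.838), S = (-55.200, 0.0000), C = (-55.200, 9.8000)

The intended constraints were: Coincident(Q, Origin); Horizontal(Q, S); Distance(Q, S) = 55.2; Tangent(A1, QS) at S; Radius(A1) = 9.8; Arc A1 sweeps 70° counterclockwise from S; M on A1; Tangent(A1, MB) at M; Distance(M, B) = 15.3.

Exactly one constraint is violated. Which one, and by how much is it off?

Distance(M, B) = 15.3 — off by 8.50.

Q = (0.00, 0.00) ✓; Q.y = 0.00, S.y = 0.00 ✓; |QS| = 55.20 ✓; ∠(CS, SQ) = 90.00° ✓; |CS| = 9.800 ✓; bearing(C→M) − bearing(C→S) = 70.00° ✓; |CM| = 9.800 ✓; ∠(CM, MB) = 90.00° ✓; |MB| = 6.800 ✗.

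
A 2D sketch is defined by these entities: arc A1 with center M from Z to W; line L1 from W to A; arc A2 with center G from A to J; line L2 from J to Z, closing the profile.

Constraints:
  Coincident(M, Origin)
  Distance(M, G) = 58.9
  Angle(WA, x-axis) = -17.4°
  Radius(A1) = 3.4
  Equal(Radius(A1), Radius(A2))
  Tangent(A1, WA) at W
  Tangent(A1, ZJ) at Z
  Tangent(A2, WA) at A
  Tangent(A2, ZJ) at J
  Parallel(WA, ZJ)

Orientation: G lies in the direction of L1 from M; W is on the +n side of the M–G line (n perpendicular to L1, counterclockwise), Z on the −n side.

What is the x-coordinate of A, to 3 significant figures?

57.2

The slot axis is L1's direction at -17.4°, so u = (cos -17.4°, sin -17.4°) = (0.954, -0.299) and n = (−sin -17.4°, cos -17.4°) = (0.299, 0.954). M is at the origin and G lies 58.9 along u from M, so G = 58.9·u = (56.2, -17.6). Tangency of A1 to both parallel lines with radius 3.4 puts W and Z at M ± 3.4·n: W = (1.02, 3.24), Z = (-1.02, -3.24). Equal radii place A and J the same way about G: A = G + 3.4·n = (57.2, -14.4), J = G − 3.4·n = (55.2, -20.9). So A.x = 57.2.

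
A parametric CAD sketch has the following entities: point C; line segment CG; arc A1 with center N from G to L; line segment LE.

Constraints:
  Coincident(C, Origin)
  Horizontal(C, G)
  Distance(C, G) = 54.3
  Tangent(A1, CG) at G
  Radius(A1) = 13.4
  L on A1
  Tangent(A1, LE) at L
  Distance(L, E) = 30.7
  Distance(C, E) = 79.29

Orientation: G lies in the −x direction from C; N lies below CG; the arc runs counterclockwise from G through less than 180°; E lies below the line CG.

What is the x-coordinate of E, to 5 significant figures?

-65.242

C is at the origin; C and G share the same y with |CG| = 54.3 and G on the −x side, so G = (-54.300, 0.0000). Since A1 is tangent to CG there, NG ⟂ CG, so N = G + (0, -13.4) = (-54.300, -13.400). Since NL ⟂ LE (tangency), |NE| = √(13.4² + 30.7²) = 33.497 regardless of where L sits on A1. So E lies on both circle(C, 79.29) and circle(N, 33.497); the below-CG intersection is E = (-65.242, -45.059). L is the foot of the tangent from E: L = (-67.658, -14.455).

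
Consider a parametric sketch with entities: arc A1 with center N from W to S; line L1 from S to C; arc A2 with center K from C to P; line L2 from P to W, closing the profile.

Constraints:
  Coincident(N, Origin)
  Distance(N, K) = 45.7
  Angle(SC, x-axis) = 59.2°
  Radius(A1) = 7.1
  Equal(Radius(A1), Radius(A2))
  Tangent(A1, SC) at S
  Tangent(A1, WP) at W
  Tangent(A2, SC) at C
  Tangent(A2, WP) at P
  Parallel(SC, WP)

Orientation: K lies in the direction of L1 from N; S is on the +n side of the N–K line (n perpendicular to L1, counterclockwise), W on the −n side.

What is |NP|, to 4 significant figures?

46.25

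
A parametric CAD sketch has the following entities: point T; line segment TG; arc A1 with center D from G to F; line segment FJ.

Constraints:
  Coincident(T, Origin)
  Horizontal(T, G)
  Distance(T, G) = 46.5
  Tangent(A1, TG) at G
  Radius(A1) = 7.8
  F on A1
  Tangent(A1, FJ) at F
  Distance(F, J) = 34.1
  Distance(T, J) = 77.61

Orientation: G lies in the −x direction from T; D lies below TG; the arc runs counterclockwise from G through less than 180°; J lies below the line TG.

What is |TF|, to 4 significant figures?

53.48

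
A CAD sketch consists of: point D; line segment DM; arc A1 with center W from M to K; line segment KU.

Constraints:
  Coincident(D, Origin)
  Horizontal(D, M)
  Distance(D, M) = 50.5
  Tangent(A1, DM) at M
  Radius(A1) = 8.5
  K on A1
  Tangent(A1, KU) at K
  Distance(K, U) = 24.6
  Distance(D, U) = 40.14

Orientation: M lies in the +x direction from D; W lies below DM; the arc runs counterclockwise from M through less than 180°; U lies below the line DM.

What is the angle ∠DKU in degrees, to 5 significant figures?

65.862°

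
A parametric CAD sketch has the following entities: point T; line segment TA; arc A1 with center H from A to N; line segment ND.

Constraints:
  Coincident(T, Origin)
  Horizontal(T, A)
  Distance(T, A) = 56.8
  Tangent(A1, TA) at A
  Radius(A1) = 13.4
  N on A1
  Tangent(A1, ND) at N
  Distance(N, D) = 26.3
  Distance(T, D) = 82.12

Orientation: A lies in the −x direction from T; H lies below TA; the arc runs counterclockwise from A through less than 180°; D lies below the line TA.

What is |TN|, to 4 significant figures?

71.18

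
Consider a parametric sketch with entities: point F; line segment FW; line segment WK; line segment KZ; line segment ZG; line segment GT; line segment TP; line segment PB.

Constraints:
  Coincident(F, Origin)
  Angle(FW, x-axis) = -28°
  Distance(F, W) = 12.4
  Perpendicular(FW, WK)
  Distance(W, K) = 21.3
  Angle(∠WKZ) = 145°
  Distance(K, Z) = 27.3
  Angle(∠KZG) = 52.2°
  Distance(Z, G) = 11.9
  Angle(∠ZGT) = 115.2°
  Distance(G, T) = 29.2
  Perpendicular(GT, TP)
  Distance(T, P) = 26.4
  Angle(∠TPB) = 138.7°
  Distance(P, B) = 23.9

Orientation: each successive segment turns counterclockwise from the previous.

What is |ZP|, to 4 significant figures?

37.66

F is at the origin; FW runs at -28.0° with length 12.4, so W = (10.95, -5.821). FW is perpendicular to WK, so WK runs at 62.00°; with |WK| = 21.3, K = (20.95, 12.99). ∠WKZ = 145.0° gives KZ at 97.00° from the x-axis; with |KZ| = 27.3, Z = (17.62, 40.08). ∠KZG = 52.2° gives ZG at -135.2° from the x-axis; with |ZG| = 11.9, G = (9.177, 31.70). ∠ZGT = 115.2° gives GT at -70.40° from the x-axis; with |GT| = 29.2, T = (18.97, 4.189). The perpendicularity gives TP at right angles to GT, so TP runs at 19.60°; with |TP| = 26.4, P = (43.84, 13.04). Then |ZP| = |P − Z| = 37.66.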